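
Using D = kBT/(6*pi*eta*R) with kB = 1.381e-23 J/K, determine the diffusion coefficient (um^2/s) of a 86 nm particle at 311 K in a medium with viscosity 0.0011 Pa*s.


Radius R = 86/2 = 43 nm = 4.3e-08 m
D = kB*T / (6*pi*eta*R)
D = 1.381e-23 * 311 / (6 * pi * 0.0011 * 4.3e-08)
D = 4.81717e-12 m^2/s = 4.817 um^2/s

4.817


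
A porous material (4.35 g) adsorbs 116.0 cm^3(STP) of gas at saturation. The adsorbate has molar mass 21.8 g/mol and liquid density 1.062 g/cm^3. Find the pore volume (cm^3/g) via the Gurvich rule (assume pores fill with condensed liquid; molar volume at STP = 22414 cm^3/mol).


Moles adsorbed n = V_ads / 22414 = 116.0 / 22414 = 5.175337e-03 mol
Liquid volume V_liq = n * M / rho_liq = 5.175337e-03 * 21.8 / 1.062 = 0.10624 cm^3
Specific pore volume V_pore = V_liq / m_sample = 0.10624 / 4.35
V_pore = 0.0244 cm^3/g

0.0244


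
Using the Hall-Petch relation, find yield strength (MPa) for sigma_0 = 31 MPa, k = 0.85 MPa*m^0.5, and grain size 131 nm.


d = 131 nm = 1.31e-07 m
sqrt(d) = 0.0003619392
Hall-Petch contribution = k / sqrt(d) = 0.85 / 0.0003619392 = 2348.5 MPa
sigma = sigma_0 + k/sqrt(d) = 31 + 2348.5 = 2379.5 MPa

2379.5


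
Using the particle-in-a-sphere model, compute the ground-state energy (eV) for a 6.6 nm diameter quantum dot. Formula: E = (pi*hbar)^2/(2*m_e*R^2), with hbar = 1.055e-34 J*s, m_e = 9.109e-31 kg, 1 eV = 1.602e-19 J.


Radius R = 6.6/2 = 3.3 nm = 3.3e-09 m
E = (pi * 1.055e-34)^2 / (2 * 9.109e-31 * (3.3e-09)^2)
E(J) = 5.53702e-21
E = E(J) / 1.602e-19 = 0.0346 eV

0.0346


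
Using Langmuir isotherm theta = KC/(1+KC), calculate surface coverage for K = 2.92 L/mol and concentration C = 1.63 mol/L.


Langmuir isotherm: theta = K*C / (1 + K*C)
K*C = 2.92 * 1.63 = 4.7596
theta = 4.7596 / (1 + 4.7596) = 4.7596 / 5.7596
theta = 0.8264

0.8264


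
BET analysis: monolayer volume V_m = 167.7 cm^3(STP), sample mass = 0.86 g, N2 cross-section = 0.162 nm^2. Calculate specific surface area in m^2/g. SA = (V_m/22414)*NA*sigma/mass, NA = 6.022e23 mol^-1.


Number of moles in monolayer = V_m / 22414 = 167.7 / 22414 = 0.00748193
Number of molecules = moles * NA = 0.00748193 * 6.022e23
SA = molecules * sigma / mass
SA = (167.7 / 22414) * 6.022e23 * 0.162e-18 / 0.86
SA = 848.7 m^2/g

848.7


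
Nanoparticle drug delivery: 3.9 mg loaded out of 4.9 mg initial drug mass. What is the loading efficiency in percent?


Drug loading efficiency = (drug loaded / drug initial) * 100
DLE = 3.9 / 4.9 * 100
DLE = 0.7959 * 100
DLE = 79.59%

79.59


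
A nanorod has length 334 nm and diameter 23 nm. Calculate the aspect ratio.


Aspect ratio AR = length / diameter
AR = 334 / 23
AR = 14.52

14.52


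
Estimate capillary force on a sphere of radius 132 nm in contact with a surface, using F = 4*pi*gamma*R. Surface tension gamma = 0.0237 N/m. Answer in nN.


Convert radius: R = 132 nm = 1.32e-07 m
F = 4 * pi * gamma * R
F = 4 * pi * 0.0237 * 1.32e-07
F = 3.93126e-08 N = 39.3126 nN

39.3126


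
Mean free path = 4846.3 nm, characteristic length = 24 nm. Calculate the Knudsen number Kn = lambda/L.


Knudsen number Kn = lambda / L
Kn = 4846.3 / 24
Kn = 201.9292

201.9292


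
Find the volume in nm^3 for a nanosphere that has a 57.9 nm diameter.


Radius r = 57.9/2 = 28.95 nm
Volume V = (4/3) * pi * r^3
V = (4/3) * pi * (28.95)^3
V = 101632.9 nm^3

101632.9


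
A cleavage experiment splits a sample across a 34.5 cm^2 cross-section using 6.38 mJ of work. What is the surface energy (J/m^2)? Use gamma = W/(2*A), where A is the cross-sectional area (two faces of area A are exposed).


Convert: A = 34.5 cm^2 = 0.00345 m^2, W = 6.38 mJ = 0.00638 J
Cleaving exposes two faces of area A, so total new surface = 2*A and gamma = W / (2*A)
gamma = 0.00638 / (2 * 0.00345)
gamma = 0.925 J/m^2

0.925


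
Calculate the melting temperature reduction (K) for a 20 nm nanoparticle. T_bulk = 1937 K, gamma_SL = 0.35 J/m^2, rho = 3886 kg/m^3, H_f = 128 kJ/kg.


Radius R = 20/2 = 10 nm = 1e-08 m
Convert H_f = 128 kJ/kg = 128000 J/kg
dT = 2 * gamma_SL * T_bulk / (rho * H_f * R)
dT = 2 * 0.35 * 1937 / (3886 * 128000 * 1e-08)
dT = 272.6 K

272.6


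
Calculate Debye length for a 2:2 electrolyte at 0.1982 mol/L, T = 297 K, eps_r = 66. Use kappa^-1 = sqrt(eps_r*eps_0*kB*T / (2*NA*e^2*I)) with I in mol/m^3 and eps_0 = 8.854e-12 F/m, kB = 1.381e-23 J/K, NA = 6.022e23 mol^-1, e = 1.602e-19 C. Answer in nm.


Ionic strength I = 0.1982 * 2^2 * 1000 = 792.8 mol/m^3
kappa^-1 = sqrt(66 * 8.854e-12 * 1.381e-23 * 297 / (2 * 6.022e23 * (1.602e-19)^2 * 792.8))
kappa^-1 = 0.313 nm

0.313


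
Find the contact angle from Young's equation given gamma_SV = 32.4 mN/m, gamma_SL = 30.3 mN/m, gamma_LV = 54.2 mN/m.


cos(theta) = (gamma_SV - gamma_SL) / gamma_LV
cos(theta) = (32.4 - 30.3) / 54.2
cos(theta) = 0.038745
theta = arccos(0.038745) = 87.78 degrees

87.78


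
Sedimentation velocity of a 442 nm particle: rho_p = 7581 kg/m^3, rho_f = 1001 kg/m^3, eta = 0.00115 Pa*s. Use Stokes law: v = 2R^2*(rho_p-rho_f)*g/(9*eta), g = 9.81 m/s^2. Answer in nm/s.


Radius R = 442/2 nm = 2.21e-07 m
Density difference = 7581 - 1001 = 6580 kg/m^3
v = 2 * R^2 * (rho_p - rho_f) * g / (9 * eta)
v = 2 * (2.21e-07)^2 * 6580 * 9.81 / (9 * 0.00115)
v = 6.09213e-07 m/s = 609.2129 nm/s

609.2129


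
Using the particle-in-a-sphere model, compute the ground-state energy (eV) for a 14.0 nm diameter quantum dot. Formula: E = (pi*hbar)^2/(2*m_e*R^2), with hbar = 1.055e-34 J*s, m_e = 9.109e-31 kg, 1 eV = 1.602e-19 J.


Radius R = 14.0/2 = 7 nm = 7e-09 m
E = (pi * 1.055e-34)^2 / (2 * 9.109e-31 * (7e-09)^2)
E(J) = 1.23057e-21
E = E(J) / 1.602e-19 = 0.0077 eV

0.0077


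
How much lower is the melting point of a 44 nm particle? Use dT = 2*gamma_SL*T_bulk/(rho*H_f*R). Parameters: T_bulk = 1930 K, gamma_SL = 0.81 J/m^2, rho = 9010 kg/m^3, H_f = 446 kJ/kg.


Radius R = 44/2 = 22 nm = 2.2e-08 m
Convert H_f = 446 kJ/kg = 446000 J/kg
dT = 2 * gamma_SL * T_bulk / (rho * H_f * R)
dT = 2 * 0.81 * 1930 / (9010 * 446000 * 2.2e-08)
dT = 35.4 K

35.4


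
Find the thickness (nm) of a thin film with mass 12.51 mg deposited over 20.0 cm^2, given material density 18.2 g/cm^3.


Convert: m = 12.51 mg = 1.2510e-05 kg, A = 20.0 cm^2 = 2.0000e-03 m^2, rho = 18.2 g/cm^3 = 18200 kg/m^3
t = m / (A * rho)
t = 1.2510e-05 / (2.0000e-03 * 18200)
t = 3.4368e-07 m = 343.7 nm

343.7


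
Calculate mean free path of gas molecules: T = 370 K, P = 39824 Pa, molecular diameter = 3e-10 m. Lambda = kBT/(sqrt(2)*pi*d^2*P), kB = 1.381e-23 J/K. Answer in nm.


Mean free path: lambda = kB*T / (sqrt(2) * pi * d^2 * P)
lambda = 1.381e-23 * 370 / (sqrt(2) * pi * (3e-10)^2 * 39824)
lambda = 3.2088e-07 m
lambda = 320.88 nm

320.88


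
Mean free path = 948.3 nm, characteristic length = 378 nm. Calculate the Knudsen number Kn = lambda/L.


Knudsen number Kn = lambda / L
Kn = 948.3 / 378
Kn = 2.5087

2.5087


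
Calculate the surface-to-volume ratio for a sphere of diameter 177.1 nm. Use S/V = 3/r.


Radius r = 177.1/2 = 88.55 nm
S/V = 3 / r = 3 / 88.55
S/V = 0.0339 nm^-1

0.0339


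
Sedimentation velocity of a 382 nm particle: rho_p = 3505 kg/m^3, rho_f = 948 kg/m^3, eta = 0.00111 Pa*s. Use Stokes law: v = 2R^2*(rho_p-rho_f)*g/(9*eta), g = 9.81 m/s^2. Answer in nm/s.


Radius R = 382/2 nm = 1.91e-07 m
Density difference = 3505 - 948 = 2557 kg/m^3
v = 2 * R^2 * (rho_p - rho_f) * g / (9 * eta)
v = 2 * (1.91e-07)^2 * 2557 * 9.81 / (9 * 0.00111)
v = 1.83202e-07 m/s = 183.2023 nm/s

183.2023


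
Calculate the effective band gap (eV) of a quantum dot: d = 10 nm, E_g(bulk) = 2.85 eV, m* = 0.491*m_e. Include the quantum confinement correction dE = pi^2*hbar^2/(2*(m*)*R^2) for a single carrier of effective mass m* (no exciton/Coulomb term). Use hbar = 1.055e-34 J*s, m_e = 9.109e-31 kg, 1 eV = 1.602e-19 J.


Radius R = 10/2 nm = 5e-09 m
Confinement energy dE = pi^2 * hbar^2 / (2 * m_eff * m_e * R^2)
dE = pi^2 * (1.055e-34)^2 / (2 * 0.491 * 9.109e-31 * (5e-09)^2) J, divided by 1.602e-19 J/eV
dE = 0.0307 eV
Total band gap = E_g(bulk) + dE = 2.85 + 0.0307 = 2.8807 eV

2.8807


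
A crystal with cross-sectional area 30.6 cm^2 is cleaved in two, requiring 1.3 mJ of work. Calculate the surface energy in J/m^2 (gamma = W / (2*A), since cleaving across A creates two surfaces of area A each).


Convert: A = 30.6 cm^2 = 0.00306 m^2, W = 1.3 mJ = 0.0013 J
Cleaving exposes two faces of area A, so total new surface = 2*A and gamma = W / (2*A)
gamma = 0.0013 / (2 * 0.00306)
gamma = 0.212 J/m^2

0.212


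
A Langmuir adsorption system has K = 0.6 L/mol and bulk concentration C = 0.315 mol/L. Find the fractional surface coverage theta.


Langmuir isotherm: theta = K*C / (1 + K*C)
K*C = 0.6 * 0.315 = 0.189
theta = 0.189 / (1 + 0.189) = 0.189 / 1.189
theta = 0.159

0.159


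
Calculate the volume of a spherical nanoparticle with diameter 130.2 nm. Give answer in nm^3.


Radius r = 130.2/2 = 65.1 nm
Volume V = (4/3) * pi * r^3
V = (4/3) * pi * (65.1)^3
V = 1155663.97 nm^3

1155663.97


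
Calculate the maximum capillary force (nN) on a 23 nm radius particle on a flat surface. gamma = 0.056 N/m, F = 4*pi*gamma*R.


Convert radius: R = 23 nm = 2.3e-08 m
F = 4 * pi * gamma * R
F = 4 * pi * 0.056 * 2.3e-08
F = 1.61855e-08 N = 16.1855 nN

16.1855


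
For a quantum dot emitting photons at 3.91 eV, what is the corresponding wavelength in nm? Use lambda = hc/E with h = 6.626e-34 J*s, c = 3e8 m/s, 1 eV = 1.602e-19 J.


Convert energy: E = 3.91 eV = 3.91 * 1.602e-19 = 6.26382e-19 J
lambda = h*c / E = 6.626e-34 * 3e8 / 6.26382e-19
lambda = 3.17346e-07 m = 317.3 nm

317.3


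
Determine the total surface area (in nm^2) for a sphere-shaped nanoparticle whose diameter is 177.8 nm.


Radius r = 177.8/2 = 88.9 nm
Surface area SA = 4 * pi * r^2
SA = 4 * pi * (88.9)^2
SA = 99314.67 nm^2

99314.67


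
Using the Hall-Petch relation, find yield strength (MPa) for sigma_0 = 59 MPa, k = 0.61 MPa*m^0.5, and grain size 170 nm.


d = 170 nm = 1.7e-07 m
sqrt(d) = 0.0004123106
Hall-Petch contribution = k / sqrt(d) = 0.61 / 0.0004123106 = 1479.5 MPa
sigma = sigma_0 + k/sqrt(d) = 59 + 1479.5 = 1538.5 MPa

1538.5


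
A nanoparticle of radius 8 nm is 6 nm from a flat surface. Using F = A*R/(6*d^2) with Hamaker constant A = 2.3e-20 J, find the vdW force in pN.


Convert to SI: R = 8 nm = 8e-09 m, d = 6 nm = 6e-09 m
F = A * R / (6 * d^2)
F = 2.3e-20 * 8e-09 / (6 * (6e-09)^2)
F = 8.51852e-13 N = 0.852 pN

0.852


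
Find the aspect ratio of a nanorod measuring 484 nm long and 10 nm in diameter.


Aspect ratio AR = length / diameter
AR = 484 / 10
AR = 48.4

48.4


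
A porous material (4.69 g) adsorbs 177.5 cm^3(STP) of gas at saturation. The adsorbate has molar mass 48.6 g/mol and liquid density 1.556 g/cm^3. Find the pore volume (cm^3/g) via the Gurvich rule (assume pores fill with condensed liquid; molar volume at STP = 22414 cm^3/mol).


Moles adsorbed n = V_ads / 22414 = 177.5 / 22414 = 7.919158e-03 mol
Liquid volume V_liq = n * M / rho_liq = 7.919158e-03 * 48.6 / 1.556 = 0.24735 cm^3
Specific pore volume V_pore = V_liq / m_sample = 0.24735 / 4.69
V_pore = 0.0527 cm^3/g

0.0527


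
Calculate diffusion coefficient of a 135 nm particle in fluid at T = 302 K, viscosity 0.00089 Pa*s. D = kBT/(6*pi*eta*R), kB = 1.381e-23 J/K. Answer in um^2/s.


Radius R = 135/2 = 67.5 nm = 6.75e-08 m
D = kB*T / (6*pi*eta*R)
D = 1.381e-23 * 302 / (6 * pi * 0.00089 * 6.75e-08)
D = 3.68303e-12 m^2/s = 3.683 um^2/s

3.683


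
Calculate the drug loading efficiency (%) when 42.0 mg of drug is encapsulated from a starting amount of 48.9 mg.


Drug loading efficiency = (drug loaded / drug initial) * 100
DLE = 42.0 / 48.9 * 100
DLE = 0.8589 * 100
DLE = 85.89%

85.89


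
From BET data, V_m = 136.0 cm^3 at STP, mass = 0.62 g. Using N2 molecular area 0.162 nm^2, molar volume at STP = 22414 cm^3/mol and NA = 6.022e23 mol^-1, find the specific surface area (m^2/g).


Number of moles in monolayer = V_m / 22414 = 136.0 / 22414 = 0.00606764
Number of molecules = moles * NA = 0.00606764 * 6.022e23
SA = molecules * sigma / mass
SA = (136.0 / 22414) * 6.022e23 * 0.162e-18 / 0.62
SA = 954.7 m^2/g

954.7


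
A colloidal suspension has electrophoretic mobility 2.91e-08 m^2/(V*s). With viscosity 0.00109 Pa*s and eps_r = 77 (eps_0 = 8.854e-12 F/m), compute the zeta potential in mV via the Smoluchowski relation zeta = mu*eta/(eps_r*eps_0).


Smoluchowski equation: zeta = mu * eta / (eps_r * eps_0)
zeta = 2.91e-08 * 0.00109 / (77 * 8.854e-12)
zeta = 0.046525 V = 46.53 mV

46.53


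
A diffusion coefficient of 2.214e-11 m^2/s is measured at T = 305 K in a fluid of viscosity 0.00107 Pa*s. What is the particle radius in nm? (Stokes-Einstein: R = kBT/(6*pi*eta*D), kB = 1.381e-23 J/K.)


Stokes-Einstein: R = kB*T / (6*pi*eta*D)
R = 1.381e-23 * 305 / (6 * pi * 0.00107 * 2.214e-11)
R = 9.43259e-09 m = 9.43 nm

9.43


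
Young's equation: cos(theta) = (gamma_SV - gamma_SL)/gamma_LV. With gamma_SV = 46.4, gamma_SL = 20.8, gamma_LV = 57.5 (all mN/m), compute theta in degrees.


cos(theta) = (gamma_SV - gamma_SL) / gamma_LV
cos(theta) = (46.4 - 20.8) / 57.5
cos(theta) = 0.445217
theta = arccos(0.445217) = 63.56 degrees

63.56


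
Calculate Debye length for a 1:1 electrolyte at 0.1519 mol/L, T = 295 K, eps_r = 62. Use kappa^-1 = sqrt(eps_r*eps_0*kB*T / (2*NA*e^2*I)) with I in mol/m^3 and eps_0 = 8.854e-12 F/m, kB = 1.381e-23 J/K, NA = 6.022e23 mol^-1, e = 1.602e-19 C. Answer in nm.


Ionic strength I = 0.1519 * 1^2 * 1000 = 151.9 mol/m^3
kappa^-1 = sqrt(62 * 8.854e-12 * 1.381e-23 * 295 / (2 * 6.022e23 * (1.602e-19)^2 * 151.9))
kappa^-1 = 0.69 nm

0.69


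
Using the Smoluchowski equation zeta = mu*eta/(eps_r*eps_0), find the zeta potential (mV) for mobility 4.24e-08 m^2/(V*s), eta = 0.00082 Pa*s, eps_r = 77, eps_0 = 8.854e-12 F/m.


Smoluchowski equation: zeta = mu * eta / (eps_r * eps_0)
zeta = 4.24e-08 * 0.00082 / (77 * 8.854e-12)
zeta = 0.050998 V = 51.0 mV

51.0


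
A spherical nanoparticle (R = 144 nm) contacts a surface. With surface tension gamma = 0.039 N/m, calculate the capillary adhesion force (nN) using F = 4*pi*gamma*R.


Convert radius: R = 144 nm = 1.44e-07 m
F = 4 * pi * gamma * R
F = 4 * pi * 0.039 * 1.44e-07
F = 7.05727e-08 N = 70.5727 nN

70.5727


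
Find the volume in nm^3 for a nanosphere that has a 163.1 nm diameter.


Radius r = 163.1/2 = 81.55 nm
Volume V = (4/3) * pi * r^3
V = (4/3) * pi * (81.55)^3
V = 2271749.84 nm^3

2271749.84


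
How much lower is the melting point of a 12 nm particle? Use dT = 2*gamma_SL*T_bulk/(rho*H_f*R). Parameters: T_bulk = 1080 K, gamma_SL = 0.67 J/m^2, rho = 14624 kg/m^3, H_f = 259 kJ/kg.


Radius R = 12/2 = 6 nm = 6e-09 m
Convert H_f = 259 kJ/kg = 259000 J/kg
dT = 2 * gamma_SL * T_bulk / (rho * H_f * R)
dT = 2 * 0.67 * 1080 / (14624 * 259000 * 6e-09)
dT = 63.7 K

63.7


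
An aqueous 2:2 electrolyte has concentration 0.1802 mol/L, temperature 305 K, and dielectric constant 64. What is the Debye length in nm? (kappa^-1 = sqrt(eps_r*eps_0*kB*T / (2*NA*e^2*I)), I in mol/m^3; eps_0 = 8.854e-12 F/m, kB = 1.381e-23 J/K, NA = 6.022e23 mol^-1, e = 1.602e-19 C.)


Ionic strength I = 0.1802 * 2^2 * 1000 = 720.8 mol/m^3
kappa^-1 = sqrt(64 * 8.854e-12 * 1.381e-23 * 305 / (2 * 6.022e23 * (1.602e-19)^2 * 720.8))
kappa^-1 = 0.327 nm

0.327


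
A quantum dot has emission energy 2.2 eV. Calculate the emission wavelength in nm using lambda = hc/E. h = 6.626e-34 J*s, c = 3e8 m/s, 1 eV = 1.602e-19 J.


Convert energy: E = 2.2 eV = 2.2 * 1.602e-19 = 3.5244e-19 J
lambda = h*c / E = 6.626e-34 * 3e8 / 3.5244e-19
lambda = 5.64011e-07 m = 564.0 nm

564.0


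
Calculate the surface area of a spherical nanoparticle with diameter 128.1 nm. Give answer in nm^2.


Radius r = 128.1/2 = 64.05 nm
Surface area SA = 4 * pi * r^2
SA = 4 * pi * (64.05)^2
SA = 51552.31 nm^2

51552.31


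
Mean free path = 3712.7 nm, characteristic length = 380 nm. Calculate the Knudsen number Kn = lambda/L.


Knudsen number Kn = lambda / L
Kn = 3712.7 / 380
Kn = 9.7703

9.7703


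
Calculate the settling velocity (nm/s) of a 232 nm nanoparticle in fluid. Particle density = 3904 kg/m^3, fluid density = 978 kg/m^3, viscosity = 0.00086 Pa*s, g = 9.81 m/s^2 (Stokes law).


Radius R = 232/2 nm = 1.16e-07 m
Density difference = 3904 - 978 = 2926 kg/m^3
v = 2 * R^2 * (rho_p - rho_f) * g / (9 * eta)
v = 2 * (1.16e-07)^2 * 2926 * 9.81 / (9 * 0.00086)
v = 9.98041e-08 m/s = 99.8041 nm/s

99.8041


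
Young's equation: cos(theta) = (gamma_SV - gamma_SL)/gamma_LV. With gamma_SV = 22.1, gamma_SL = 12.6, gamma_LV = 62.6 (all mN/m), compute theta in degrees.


cos(theta) = (gamma_SV - gamma_SL) / gamma_LV
cos(theta) = (22.1 - 12.6) / 62.6
cos(theta) = 0.151757
theta = arccos(0.151757) = 81.27 degrees

81.27


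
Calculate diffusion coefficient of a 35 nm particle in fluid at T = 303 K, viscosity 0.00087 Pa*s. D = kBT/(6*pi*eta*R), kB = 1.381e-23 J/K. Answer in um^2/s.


Radius R = 35/2 = 17.5 nm = 1.75e-08 m
D = kB*T / (6*pi*eta*R)
D = 1.381e-23 * 303 / (6 * pi * 0.00087 * 1.75e-08)
D = 1.45807e-11 m^2/s = 14.581 um^2/s

14.581


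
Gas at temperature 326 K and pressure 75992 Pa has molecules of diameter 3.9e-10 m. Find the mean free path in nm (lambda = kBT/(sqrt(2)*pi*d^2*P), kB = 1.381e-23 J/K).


Mean free path: lambda = kB*T / (sqrt(2) * pi * d^2 * P)
lambda = 1.381e-23 * 326 / (sqrt(2) * pi * (3.9e-10)^2 * 75992)
lambda = 8.76697e-08 m
lambda = 87.67 nm

87.67


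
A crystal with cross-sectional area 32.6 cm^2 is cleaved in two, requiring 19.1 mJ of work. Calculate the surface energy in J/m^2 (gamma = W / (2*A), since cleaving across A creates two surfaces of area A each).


Convert: A = 32.6 cm^2 = 0.00326 m^2, W = 19.1 mJ = 0.0191 J
Cleaving exposes two faces of area A, so total new surface = 2*A and gamma = W / (2*A)
gamma = 0.0191 / (2 * 0.00326)
gamma = 2.929 J/m^2

2.929


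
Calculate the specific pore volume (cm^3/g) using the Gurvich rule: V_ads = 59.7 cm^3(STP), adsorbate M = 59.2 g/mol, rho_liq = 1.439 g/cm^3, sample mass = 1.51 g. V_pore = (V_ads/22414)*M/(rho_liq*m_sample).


Moles adsorbed n = V_ads / 22414 = 59.7 / 22414 = 2.663514e-03 mol
Liquid volume V_liq = n * M / rho_liq = 2.663514e-03 * 59.2 / 1.439 = 0.10958 cm^3
Specific pore volume V_pore = V_liq / m_sample = 0.10958 / 1.51
V_pore = 0.0726 cm^3/g

0.0726


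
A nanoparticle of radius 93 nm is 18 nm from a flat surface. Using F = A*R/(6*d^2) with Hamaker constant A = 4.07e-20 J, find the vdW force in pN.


Convert to SI: R = 93 nm = 9.3e-08 m, d = 18 nm = 1.8e-08 m
F = A * R / (6 * d^2)
F = 4.07e-20 * 9.3e-08 / (6 * (1.8e-08)^2)
F = 1.94707e-12 N = 1.947 pN

1.947


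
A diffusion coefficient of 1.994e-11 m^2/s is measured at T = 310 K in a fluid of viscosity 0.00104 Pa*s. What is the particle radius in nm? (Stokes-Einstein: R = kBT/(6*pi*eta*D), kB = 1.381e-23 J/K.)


Stokes-Einstein: R = kB*T / (6*pi*eta*D)
R = 1.381e-23 * 310 / (6 * pi * 0.00104 * 1.994e-11)
R = 1.09521e-08 m = 10.95 nm

10.95


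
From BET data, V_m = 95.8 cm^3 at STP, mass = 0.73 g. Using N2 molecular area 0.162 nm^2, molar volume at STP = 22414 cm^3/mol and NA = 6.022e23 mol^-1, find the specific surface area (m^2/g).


Number of moles in monolayer = V_m / 22414 = 95.8 / 22414 = 0.00427411
Number of molecules = moles * NA = 0.00427411 * 6.022e23
SA = molecules * sigma / mass
SA = (95.8 / 22414) * 6.022e23 * 0.162e-18 / 0.73
SA = 571.2 m^2/g

571.2


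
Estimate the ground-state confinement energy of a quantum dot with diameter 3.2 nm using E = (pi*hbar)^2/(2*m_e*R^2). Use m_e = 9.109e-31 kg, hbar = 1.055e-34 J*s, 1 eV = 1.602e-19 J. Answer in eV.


Radius R = 3.2/2 = 1.6 nm = 1.6e-09 m
E = (pi * 1.055e-34)^2 / (2 * 9.109e-31 * (1.6e-09)^2)
E(J) = 2.3554e-20
E = E(J) / 1.602e-19 = 0.147 eV

0.147


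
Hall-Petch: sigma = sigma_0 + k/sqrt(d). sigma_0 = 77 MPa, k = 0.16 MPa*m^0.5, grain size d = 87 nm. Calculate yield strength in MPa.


d = 87 nm = 8.7e-08 m
sqrt(d) = 0.0002949576
Hall-Petch contribution = k / sqrt(d) = 0.16 / 0.0002949576 = 542.5 MPa
sigma = sigma_0 + k/sqrt(d) = 77 + 542.5 = 619.5 MPa

619.5


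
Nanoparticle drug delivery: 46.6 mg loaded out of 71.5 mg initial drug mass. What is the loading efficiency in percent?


Drug loading efficiency = (drug loaded / drug initial) * 100
DLE = 46.6 / 71.5 * 100
DLE = 0.6517 * 100
DLE = 65.17%

65.17


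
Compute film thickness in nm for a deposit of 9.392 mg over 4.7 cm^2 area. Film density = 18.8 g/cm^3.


Convert: m = 9.392 mg = 9.3920e-06 kg, A = 4.7 cm^2 = 4.7000e-04 m^2, rho = 18.8 g/cm^3 = 18800 kg/m^3
t = m / (A * rho)
t = 9.3920e-06 / (4.7000e-04 * 18800)
t = 1.0629e-06 m = 1062.9 nm

1062.9


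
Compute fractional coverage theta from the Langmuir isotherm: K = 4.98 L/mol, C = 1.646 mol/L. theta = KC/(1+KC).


Langmuir isotherm: theta = K*C / (1 + K*C)
K*C = 4.98 * 1.646 = 8.19708
theta = 8.19708 / (1 + 8.19708) = 8.19708 / 9.19708
theta = 0.8913

0.8913


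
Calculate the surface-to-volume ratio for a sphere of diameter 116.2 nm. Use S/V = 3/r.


Radius r = 116.2/2 = 58.1 nm
S/V = 3 / r = 3 / 58.1
S/V = 0.0516 nm^-1

0.0516


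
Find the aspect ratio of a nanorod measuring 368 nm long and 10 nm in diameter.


Aspect ratio AR = length / diameter
AR = 368 / 10
AR = 36.8

36.8


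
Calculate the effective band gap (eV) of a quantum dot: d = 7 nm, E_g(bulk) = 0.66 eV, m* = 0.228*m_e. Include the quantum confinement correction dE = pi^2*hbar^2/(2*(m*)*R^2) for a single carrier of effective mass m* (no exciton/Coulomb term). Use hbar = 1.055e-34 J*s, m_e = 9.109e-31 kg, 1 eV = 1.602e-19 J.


Radius R = 7/2 nm = 3.5e-09 m
Confinement energy dE = pi^2 * hbar^2 / (2 * m_eff * m_e * R^2)
dE = pi^2 * (1.055e-34)^2 / (2 * 0.228 * 9.109e-31 * (3.5e-09)^2) J, divided by 1.602e-19 J/eV
dE = 0.1348 eV
Total band gap = E_g(bulk) + dE = 0.66 + 0.1348 = 0.7948 eV

0.7948


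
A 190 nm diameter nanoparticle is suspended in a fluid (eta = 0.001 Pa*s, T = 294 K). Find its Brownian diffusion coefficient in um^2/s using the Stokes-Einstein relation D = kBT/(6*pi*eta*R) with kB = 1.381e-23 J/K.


Radius R = 190/2 = 95 nm = 9.5e-08 m
D = kB*T / (6*pi*eta*R)
D = 1.381e-23 * 294 / (6 * pi * 0.001 * 9.5e-08)
D = 2.26734e-12 m^2/s = 2.267 um^2/s

2.267


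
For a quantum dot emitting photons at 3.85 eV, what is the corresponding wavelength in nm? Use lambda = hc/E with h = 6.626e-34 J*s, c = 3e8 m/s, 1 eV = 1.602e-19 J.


Convert energy: E = 3.85 eV = 3.85 * 1.602e-19 = 6.1677e-19 J
lambda = h*c / E = 6.626e-34 * 3e8 / 6.1677e-19
lambda = 3.22292e-07 m = 322.3 nm

322.3


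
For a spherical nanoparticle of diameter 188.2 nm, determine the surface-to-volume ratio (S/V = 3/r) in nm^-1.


Radius r = 188.2/2 = 94.1 nm
S/V = 3 / r = 3 / 94.1
S/V = 0.0319 nm^-1

0.0319


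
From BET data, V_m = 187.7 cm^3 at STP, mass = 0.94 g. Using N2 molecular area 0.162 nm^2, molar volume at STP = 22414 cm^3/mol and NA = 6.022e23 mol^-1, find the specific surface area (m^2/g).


Number of moles in monolayer = V_m / 22414 = 187.7 / 22414 = 0.00837423
Number of molecules = moles * NA = 0.00837423 * 6.022e23
SA = molecules * sigma / mass
SA = (187.7 / 22414) * 6.022e23 * 0.162e-18 / 0.94
SA = 869.1 m^2/g

869.1


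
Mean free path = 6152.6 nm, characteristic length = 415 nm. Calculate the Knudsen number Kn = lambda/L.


Knudsen number Kn = lambda / L
Kn = 6152.6 / 415
Kn = 14.8255

14.8255


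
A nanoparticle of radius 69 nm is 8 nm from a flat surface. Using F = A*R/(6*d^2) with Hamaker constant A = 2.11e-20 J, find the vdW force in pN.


Convert to SI: R = 69 nm = 6.9e-08 m, d = 8 nm = 8e-09 m
F = A * R / (6 * d^2)
F = 2.11e-20 * 6.9e-08 / (6 * (8e-09)^2)
F = 3.79141e-12 N = 3.791 pN

3.791


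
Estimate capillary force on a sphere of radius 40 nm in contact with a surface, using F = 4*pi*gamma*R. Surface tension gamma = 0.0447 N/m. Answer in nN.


Convert radius: R = 40 nm = 4e-08 m
F = 4 * pi * gamma * R
F = 4 * pi * 0.0447 * 4e-08
F = 2.24687e-08 N = 22.4687 nN

22.4687


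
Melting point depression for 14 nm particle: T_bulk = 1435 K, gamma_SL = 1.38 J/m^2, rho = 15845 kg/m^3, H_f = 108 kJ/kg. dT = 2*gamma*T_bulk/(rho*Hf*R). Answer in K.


Radius R = 14/2 = 7 nm = 7e-09 m
Convert H_f = 108 kJ/kg = 108000 J/kg
dT = 2 * gamma_SL * T_bulk / (rho * H_f * R)
dT = 2 * 1.38 * 1435 / (15845 * 108000 * 7e-09)
dT = 330.6 K

330.6


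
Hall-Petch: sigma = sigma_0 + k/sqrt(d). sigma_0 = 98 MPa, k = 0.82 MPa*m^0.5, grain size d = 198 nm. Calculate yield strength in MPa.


d = 198 nm = 1.98e-07 m
sqrt(d) = 0.0004449719
Hall-Petch contribution = k / sqrt(d) = 0.82 / 0.0004449719 = 1842.8 MPa
sigma = sigma_0 + k/sqrt(d) = 98 + 1842.8 = 1940.8 MPa

1940.8


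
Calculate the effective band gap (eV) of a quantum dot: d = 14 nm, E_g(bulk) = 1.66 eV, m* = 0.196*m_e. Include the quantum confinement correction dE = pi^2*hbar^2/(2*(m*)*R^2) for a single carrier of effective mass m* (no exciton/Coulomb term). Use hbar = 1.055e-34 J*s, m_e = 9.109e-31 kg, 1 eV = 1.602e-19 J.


Radius R = 14/2 nm = 7e-09 m
Confinement energy dE = pi^2 * hbar^2 / (2 * m_eff * m_e * R^2)
dE = pi^2 * (1.055e-34)^2 / (2 * 0.196 * 9.109e-31 * (7e-09)^2) J, divided by 1.602e-19 J/eV
dE = 0.0392 eV
Total band gap = E_g(bulk) + dE = 1.66 + 0.0392 = 1.6992 eV

1.6992


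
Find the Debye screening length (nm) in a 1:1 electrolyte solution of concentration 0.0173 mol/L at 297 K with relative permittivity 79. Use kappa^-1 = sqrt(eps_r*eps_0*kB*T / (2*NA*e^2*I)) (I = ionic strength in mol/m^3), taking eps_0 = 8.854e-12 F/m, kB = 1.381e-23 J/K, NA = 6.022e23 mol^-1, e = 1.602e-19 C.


Ionic strength I = 0.0173 * 1^2 * 1000 = 17.3 mol/m^3
kappa^-1 = sqrt(79 * 8.854e-12 * 1.381e-23 * 297 / (2 * 6.022e23 * (1.602e-19)^2 * 17.3))
kappa^-1 = 2.316 nm

2.316


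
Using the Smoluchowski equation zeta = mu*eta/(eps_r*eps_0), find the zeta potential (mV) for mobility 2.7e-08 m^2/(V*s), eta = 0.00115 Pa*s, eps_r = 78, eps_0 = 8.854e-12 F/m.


Smoluchowski equation: zeta = mu * eta / (eps_r * eps_0)
zeta = 2.7e-08 * 0.00115 / (78 * 8.854e-12)
zeta = 0.04496 V = 44.96 mV

44.96


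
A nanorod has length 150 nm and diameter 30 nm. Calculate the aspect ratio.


Aspect ratio AR = length / diameter
AR = 150 / 30
AR = 5.0

5.0


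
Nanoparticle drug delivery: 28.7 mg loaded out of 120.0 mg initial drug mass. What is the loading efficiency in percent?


Drug loading efficiency = (drug loaded / drug initial) * 100
DLE = 28.7 / 120.0 * 100
DLE = 0.2392 * 100
DLE = 23.92%

23.92


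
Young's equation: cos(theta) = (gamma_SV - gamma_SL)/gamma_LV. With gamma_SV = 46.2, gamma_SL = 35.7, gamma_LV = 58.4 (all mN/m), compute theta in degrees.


cos(theta) = (gamma_SV - gamma_SL) / gamma_LV
cos(theta) = (46.2 - 35.7) / 58.4
cos(theta) = 0.179795
theta = arccos(0.179795) = 79.64 degrees

79.64


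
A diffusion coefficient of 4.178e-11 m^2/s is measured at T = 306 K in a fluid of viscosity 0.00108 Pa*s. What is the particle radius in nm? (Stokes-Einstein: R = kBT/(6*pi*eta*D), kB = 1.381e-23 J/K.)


Stokes-Einstein: R = kB*T / (6*pi*eta*D)
R = 1.381e-23 * 306 / (6 * pi * 0.00108 * 4.178e-11)
R = 4.96846e-09 m = 4.97 nm

4.97


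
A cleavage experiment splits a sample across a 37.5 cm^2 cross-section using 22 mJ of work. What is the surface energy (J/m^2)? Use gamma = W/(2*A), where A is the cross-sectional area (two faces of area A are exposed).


Convert: A = 37.5 cm^2 = 0.00375 m^2, W = 22 mJ = 0.022 J
Cleaving exposes two faces of area A, so total new surface = 2*A and gamma = W / (2*A)
gamma = 0.022 / (2 * 0.00375)
gamma = 2.933 J/m^2

2.933


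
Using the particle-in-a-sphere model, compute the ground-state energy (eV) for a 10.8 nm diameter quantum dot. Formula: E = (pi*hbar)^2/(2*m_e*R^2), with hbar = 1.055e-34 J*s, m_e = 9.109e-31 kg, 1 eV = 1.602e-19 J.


Radius R = 10.8/2 = 5.4 nm = 5.4e-09 m
E = (pi * 1.055e-34)^2 / (2 * 9.109e-31 * (5.4e-09)^2)
E(J) = 2.06784e-21
E = E(J) / 1.602e-19 = 0.0129 eV

0.0129


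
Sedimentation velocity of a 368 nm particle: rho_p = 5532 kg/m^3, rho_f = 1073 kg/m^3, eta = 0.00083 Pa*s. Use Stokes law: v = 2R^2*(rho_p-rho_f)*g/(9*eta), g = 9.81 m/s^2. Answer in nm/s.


Radius R = 368/2 nm = 1.84e-07 m
Density difference = 5532 - 1073 = 4459 kg/m^3
v = 2 * R^2 * (rho_p - rho_f) * g / (9 * eta)
v = 2 * (1.84e-07)^2 * 4459 * 9.81 / (9 * 0.00083)
v = 3.96508e-07 m/s = 396.5076 nm/s

396.5076


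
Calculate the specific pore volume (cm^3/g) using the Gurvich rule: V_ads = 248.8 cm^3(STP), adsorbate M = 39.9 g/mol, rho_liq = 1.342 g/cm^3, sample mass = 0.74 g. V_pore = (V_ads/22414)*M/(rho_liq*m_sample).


Moles adsorbed n = V_ads / 22414 = 248.8 / 22414 = 1.110021e-02 mol
Liquid volume V_liq = n * M / rho_liq = 1.110021e-02 * 39.9 / 1.342 = 0.33003 cm^3
Specific pore volume V_pore = V_liq / m_sample = 0.33003 / 0.74
V_pore = 0.446 cm^3/g

0.446


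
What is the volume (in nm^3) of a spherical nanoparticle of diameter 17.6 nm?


Radius r = 17.6/2 = 8.8 nm
Volume V = (4/3) * pi * r^3
V = (4/3) * pi * (8.8)^3
V = 2854.54 nm^3

2854.54


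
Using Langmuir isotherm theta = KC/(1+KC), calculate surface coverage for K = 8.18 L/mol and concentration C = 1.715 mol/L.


Langmuir isotherm: theta = K*C / (1 + K*C)
K*C = 8.18 * 1.715 = 14.0287
theta = 14.0287 / (1 + 14.0287) = 14.0287 / 15.0287
theta = 0.9335

0.9335


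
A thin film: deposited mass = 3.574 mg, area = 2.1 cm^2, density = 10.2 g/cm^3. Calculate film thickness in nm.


Convert: m = 3.574 mg = 3.5740e-06 kg, A = 2.1 cm^2 = 2.1000e-04 m^2, rho = 10.2 g/cm^3 = 10200 kg/m^3
t = m / (A * rho)
t = 3.5740e-06 / (2.1000e-04 * 10200)
t = 1.6685e-06 m = 1668.5 nm

1668.5


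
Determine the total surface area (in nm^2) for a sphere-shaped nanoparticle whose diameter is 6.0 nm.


Radius r = 6.0/2 = 3 nm
Surface area SA = 4 * pi * r^2
SA = 4 * pi * (3)^2
SA = 113.1 nm^2

113.1


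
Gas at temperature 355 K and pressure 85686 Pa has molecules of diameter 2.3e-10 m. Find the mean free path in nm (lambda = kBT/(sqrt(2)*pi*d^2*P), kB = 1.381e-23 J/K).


Mean free path: lambda = kB*T / (sqrt(2) * pi * d^2 * P)
lambda = 1.381e-23 * 355 / (sqrt(2) * pi * (2.3e-10)^2 * 85686)
lambda = 2.4344e-07 m
lambda = 243.44 nm

243.44


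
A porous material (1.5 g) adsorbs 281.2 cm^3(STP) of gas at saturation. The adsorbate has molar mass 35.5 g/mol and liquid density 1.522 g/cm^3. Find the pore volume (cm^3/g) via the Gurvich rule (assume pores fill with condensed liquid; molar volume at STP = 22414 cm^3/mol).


Moles adsorbed n = V_ads / 22414 = 281.2 / 22414 = 1.254573e-02 mol
Liquid volume V_liq = n * M / rho_liq = 1.254573e-02 * 35.5 / 1.522 = 0.29262 cm^3
Specific pore volume V_pore = V_liq / m_sample = 0.29262 / 1.5
V_pore = 0.1951 cm^3/g

0.1951


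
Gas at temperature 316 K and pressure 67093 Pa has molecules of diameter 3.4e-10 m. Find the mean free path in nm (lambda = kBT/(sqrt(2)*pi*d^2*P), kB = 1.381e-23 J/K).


Mean free path: lambda = kB*T / (sqrt(2) * pi * d^2 * P)
lambda = 1.381e-23 * 316 / (sqrt(2) * pi * (3.4e-10)^2 * 67093)
lambda = 1.26643e-07 m
lambda = 126.64 nm

126.64


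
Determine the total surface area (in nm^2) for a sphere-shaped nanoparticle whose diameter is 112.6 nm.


Radius r = 112.6/2 = 56.3 nm
Surface area SA = 4 * pi * r^2
SA = 4 * pi * (56.3)^2
SA = 39831.5 nm^2

39831.5


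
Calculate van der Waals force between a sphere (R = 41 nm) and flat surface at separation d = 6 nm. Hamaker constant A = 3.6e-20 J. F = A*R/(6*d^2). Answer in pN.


Convert to SI: R = 41 nm = 4.1e-08 m, d = 6 nm = 6e-09 m
F = A * R / (6 * d^2)
F = 3.6e-20 * 4.1e-08 / (6 * (6e-09)^2)
F = 6.83333e-12 N = 6.833 pN

6.833


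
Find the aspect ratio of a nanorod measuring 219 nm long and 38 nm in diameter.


Aspect ratio AR = length / diameter
AR = 219 / 38
AR = 5.76

5.76


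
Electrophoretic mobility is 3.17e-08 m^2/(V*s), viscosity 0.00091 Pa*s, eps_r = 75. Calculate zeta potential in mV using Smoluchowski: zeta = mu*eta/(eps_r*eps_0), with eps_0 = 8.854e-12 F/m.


Smoluchowski equation: zeta = mu * eta / (eps_r * eps_0)
zeta = 3.17e-08 * 0.00091 / (75 * 8.854e-12)
zeta = 0.043441 V = 43.44 mV

43.44


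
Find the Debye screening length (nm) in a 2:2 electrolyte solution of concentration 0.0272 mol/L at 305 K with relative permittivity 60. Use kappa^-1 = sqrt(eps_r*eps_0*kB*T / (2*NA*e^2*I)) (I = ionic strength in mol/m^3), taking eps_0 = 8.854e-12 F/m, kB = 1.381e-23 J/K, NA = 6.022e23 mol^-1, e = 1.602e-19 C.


Ionic strength I = 0.0272 * 2^2 * 1000 = 108.8 mol/m^3
kappa^-1 = sqrt(60 * 8.854e-12 * 1.381e-23 * 305 / (2 * 6.022e23 * (1.602e-19)^2 * 108.8))
kappa^-1 = 0.816 nm

0.816


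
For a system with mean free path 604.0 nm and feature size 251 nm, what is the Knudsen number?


Knudsen number Kn = lambda / L
Kn = 604.0 / 251
Kn = 2.4064

2.4064


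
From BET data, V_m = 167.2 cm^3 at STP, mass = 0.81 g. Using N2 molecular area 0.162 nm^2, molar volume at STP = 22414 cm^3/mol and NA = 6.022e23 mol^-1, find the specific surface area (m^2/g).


Number of moles in monolayer = V_m / 22414 = 167.2 / 22414 = 0.00745962
Number of molecules = moles * NA = 0.00745962 * 6.022e23
SA = molecules * sigma / mass
SA = (167.2 / 22414) * 6.022e23 * 0.162e-18 / 0.81
SA = 898.4 m^2/g

898.4


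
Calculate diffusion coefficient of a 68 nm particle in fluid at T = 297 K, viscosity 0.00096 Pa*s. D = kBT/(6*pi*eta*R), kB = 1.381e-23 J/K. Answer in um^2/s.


Radius R = 68/2 = 34 nm = 3.4e-08 m
D = kB*T / (6*pi*eta*R)
D = 1.381e-23 * 297 / (6 * pi * 0.00096 * 3.4e-08)
D = 6.66651e-12 m^2/s = 6.667 um^2/s

6.667


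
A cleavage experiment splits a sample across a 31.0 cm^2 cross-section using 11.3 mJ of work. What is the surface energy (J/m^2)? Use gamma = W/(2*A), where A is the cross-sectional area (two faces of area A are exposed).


Convert: A = 31.0 cm^2 = 0.0031 m^2, W = 11.3 mJ = 0.0113 J
Cleaving exposes two faces of area A, so total new surface = 2*A and gamma = W / (2*A)
gamma = 0.0113 / (2 * 0.0031)
gamma = 1.823 J/m^2

1.823


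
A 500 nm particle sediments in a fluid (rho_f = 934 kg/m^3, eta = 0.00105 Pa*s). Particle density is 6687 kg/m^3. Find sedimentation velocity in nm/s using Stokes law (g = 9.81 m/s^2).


Radius R = 500/2 nm = 2.5e-07 m
Density difference = 6687 - 934 = 5753 kg/m^3
v = 2 * R^2 * (rho_p - rho_f) * g / (9 * eta)
v = 2 * (2.5e-07)^2 * 5753 * 9.81 / (9 * 0.00105)
v = 7.4652e-07 m/s = 746.5202 nm/s

746.5202


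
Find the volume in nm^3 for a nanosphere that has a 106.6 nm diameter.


Radius r = 106.6/2 = 53.3 nm
Volume V = (4/3) * pi * r^3
V = (4/3) * pi * (53.3)^3
V = 634264.25 nm^3

634264.25


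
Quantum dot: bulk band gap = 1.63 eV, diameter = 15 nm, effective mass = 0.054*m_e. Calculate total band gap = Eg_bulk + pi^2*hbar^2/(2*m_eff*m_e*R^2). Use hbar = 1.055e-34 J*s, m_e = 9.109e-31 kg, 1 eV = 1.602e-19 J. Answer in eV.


Radius R = 15/2 nm = 7.5e-09 m
Confinement energy dE = pi^2 * hbar^2 / (2 * m_eff * m_e * R^2)
dE = pi^2 * (1.055e-34)^2 / (2 * 0.054 * 9.109e-31 * (7.5e-09)^2) J, divided by 1.602e-19 J/eV
dE = 0.1239 eV
Total band gap = E_g(bulk) + dE = 1.63 + 0.1239 = 1.7539 eV

1.7539


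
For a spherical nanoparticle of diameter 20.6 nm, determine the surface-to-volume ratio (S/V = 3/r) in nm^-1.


Radius r = 20.6/2 = 10.3 nm
S/V = 3 / r = 3 / 10.3
S/V = 0.2913 nm^-1

0.2913


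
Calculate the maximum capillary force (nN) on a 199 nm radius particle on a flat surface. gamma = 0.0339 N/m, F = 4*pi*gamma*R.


Convert radius: R = 199 nm = 1.99e-07 m
F = 4 * pi * gamma * R
F = 4 * pi * 0.0339 * 1.99e-07
F = 8.4774e-08 N = 84.774 nN

84.774


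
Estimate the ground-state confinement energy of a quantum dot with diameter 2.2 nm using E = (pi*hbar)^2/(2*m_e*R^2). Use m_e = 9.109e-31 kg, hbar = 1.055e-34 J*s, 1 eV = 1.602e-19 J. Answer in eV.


Radius R = 2.2/2 = 1.1 nm = 1.1e-09 m
E = (pi * 1.055e-34)^2 / (2 * 9.109e-31 * (1.1e-09)^2)
E(J) = 4.98332e-20
E = E(J) / 1.602e-19 = 0.3111 eV

0.3111


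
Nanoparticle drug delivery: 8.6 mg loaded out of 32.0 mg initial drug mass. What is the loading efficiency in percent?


Drug loading efficiency = (drug loaded / drug initial) * 100
DLE = 8.6 / 32.0 * 100
DLE = 0.2687 * 100
DLE = 26.88%

26.88


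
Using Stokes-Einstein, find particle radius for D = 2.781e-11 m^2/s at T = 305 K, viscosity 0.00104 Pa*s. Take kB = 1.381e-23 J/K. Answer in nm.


Stokes-Einstein: R = kB*T / (6*pi*eta*D)
R = 1.381e-23 * 305 / (6 * pi * 0.00104 * 2.781e-11)
R = 7.72606e-09 m = 7.73 nm

7.73


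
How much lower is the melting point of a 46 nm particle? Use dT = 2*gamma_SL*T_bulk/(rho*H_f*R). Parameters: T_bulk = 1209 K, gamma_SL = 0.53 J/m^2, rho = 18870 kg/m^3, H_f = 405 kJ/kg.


Radius R = 46/2 = 23 nm = 2.3e-08 m
Convert H_f = 405 kJ/kg = 405000 J/kg
dT = 2 * gamma_SL * T_bulk / (rho * H_f * R)
dT = 2 * 0.53 * 1209 / (18870 * 405000 * 2.3e-08)
dT = 7.3 K

7.3


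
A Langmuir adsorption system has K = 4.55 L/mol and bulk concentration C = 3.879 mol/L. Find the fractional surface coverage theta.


Langmuir isotherm: theta = K*C / (1 + K*C)
K*C = 4.55 * 3.879 = 17.64945
theta = 17.64945 / (1 + 17.64945) = 17.64945 / 18.64945
theta = 0.9464

0.9464


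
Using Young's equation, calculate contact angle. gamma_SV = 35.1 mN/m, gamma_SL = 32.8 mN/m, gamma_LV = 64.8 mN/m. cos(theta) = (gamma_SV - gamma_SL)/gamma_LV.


cos(theta) = (gamma_SV - gamma_SL) / gamma_LV
cos(theta) = (35.1 - 32.8) / 64.8
cos(theta) = 0.035494
theta = arccos(0.035494) = 87.97 degrees

87.97


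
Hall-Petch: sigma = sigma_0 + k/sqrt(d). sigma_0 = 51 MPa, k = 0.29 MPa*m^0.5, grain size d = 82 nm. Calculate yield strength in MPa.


d = 82 nm = 8.2e-08 m
sqrt(d) = 0.0002863564
Hall-Petch contribution = k / sqrt(d) = 0.29 / 0.0002863564 = 1012.7 MPa
sigma = sigma_0 + k/sqrt(d) = 51 + 1012.7 = 1063.7 MPa

1063.7


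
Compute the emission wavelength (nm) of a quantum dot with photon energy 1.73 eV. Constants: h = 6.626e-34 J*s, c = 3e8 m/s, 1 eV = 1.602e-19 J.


Convert energy: E = 1.73 eV = 1.73 * 1.602e-19 = 2.77146e-19 J
lambda = h*c / E = 6.626e-34 * 3e8 / 2.77146e-19
lambda = 7.17239e-07 m = 717.2 nm

717.2


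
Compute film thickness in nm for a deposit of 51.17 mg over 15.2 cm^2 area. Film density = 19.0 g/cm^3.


Convert: m = 51.17 mg = 5.1170e-05 kg, A = 15.2 cm^2 = 1.5200e-03 m^2, rho = 19.0 g/cm^3 = 19000 kg/m^3
t = m / (A * rho)
t = 5.1170e-05 / (1.5200e-03 * 19000)
t = 1.7718e-06 m = 1771.8 nm

1771.8


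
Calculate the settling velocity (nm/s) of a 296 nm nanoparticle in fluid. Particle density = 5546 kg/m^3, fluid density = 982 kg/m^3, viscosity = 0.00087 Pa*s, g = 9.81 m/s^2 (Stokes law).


Radius R = 296/2 nm = 1.48e-07 m
Density difference = 5546 - 982 = 4564 kg/m^3
v = 2 * R^2 * (rho_p - rho_f) * g / (9 * eta)
v = 2 * (1.48e-07)^2 * 4564 * 9.81 / (9 * 0.00087)
v = 2.50499e-07 m/s = 250.4992 nm/s

250.4992


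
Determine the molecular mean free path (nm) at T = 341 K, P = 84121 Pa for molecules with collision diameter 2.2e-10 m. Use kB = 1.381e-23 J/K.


Mean free path: lambda = kB*T / (sqrt(2) * pi * d^2 * P)
lambda = 1.381e-23 * 341 / (sqrt(2) * pi * (2.2e-10)^2 * 84121)
lambda = 2.60336e-07 m
lambda = 260.34 nm

260.34


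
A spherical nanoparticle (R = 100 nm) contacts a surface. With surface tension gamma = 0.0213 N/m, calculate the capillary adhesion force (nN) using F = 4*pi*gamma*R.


Convert radius: R = 100 nm = 1e-07 m
F = 4 * pi * gamma * R
F = 4 * pi * 0.0213 * 1e-07
F = 2.67664e-08 N = 26.7664 nN

26.7664


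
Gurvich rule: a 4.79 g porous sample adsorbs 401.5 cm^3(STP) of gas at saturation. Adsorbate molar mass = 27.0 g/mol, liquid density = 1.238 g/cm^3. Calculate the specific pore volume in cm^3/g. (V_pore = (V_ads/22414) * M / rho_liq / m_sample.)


Moles adsorbed n = V_ads / 22414 = 401.5 / 22414 = 1.791291e-02 mol
Liquid volume V_liq = n * M / rho_liq = 1.791291e-02 * 27.0 / 1.238 = 0.39067 cm^3
Specific pore volume V_pore = V_liq / m_sample = 0.39067 / 4.79
V_pore = 0.0816 cm^3/g

0.0816
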